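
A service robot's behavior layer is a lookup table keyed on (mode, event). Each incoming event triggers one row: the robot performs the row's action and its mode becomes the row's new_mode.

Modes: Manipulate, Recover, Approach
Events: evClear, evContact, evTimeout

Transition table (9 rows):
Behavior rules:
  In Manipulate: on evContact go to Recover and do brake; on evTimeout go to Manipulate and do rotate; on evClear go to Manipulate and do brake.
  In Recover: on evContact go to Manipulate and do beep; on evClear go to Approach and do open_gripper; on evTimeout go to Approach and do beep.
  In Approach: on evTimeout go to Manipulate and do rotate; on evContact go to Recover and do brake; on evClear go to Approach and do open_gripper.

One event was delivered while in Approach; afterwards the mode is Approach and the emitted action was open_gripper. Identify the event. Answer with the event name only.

try evClear: (Approach, evClear) → (Approach, open_gripper)  ← matches
try evContact: (Approach, evContact) → (Recover, brake)
try evTimeout: (Approach, evTimeout) → (Manipulate, rotate)

evClear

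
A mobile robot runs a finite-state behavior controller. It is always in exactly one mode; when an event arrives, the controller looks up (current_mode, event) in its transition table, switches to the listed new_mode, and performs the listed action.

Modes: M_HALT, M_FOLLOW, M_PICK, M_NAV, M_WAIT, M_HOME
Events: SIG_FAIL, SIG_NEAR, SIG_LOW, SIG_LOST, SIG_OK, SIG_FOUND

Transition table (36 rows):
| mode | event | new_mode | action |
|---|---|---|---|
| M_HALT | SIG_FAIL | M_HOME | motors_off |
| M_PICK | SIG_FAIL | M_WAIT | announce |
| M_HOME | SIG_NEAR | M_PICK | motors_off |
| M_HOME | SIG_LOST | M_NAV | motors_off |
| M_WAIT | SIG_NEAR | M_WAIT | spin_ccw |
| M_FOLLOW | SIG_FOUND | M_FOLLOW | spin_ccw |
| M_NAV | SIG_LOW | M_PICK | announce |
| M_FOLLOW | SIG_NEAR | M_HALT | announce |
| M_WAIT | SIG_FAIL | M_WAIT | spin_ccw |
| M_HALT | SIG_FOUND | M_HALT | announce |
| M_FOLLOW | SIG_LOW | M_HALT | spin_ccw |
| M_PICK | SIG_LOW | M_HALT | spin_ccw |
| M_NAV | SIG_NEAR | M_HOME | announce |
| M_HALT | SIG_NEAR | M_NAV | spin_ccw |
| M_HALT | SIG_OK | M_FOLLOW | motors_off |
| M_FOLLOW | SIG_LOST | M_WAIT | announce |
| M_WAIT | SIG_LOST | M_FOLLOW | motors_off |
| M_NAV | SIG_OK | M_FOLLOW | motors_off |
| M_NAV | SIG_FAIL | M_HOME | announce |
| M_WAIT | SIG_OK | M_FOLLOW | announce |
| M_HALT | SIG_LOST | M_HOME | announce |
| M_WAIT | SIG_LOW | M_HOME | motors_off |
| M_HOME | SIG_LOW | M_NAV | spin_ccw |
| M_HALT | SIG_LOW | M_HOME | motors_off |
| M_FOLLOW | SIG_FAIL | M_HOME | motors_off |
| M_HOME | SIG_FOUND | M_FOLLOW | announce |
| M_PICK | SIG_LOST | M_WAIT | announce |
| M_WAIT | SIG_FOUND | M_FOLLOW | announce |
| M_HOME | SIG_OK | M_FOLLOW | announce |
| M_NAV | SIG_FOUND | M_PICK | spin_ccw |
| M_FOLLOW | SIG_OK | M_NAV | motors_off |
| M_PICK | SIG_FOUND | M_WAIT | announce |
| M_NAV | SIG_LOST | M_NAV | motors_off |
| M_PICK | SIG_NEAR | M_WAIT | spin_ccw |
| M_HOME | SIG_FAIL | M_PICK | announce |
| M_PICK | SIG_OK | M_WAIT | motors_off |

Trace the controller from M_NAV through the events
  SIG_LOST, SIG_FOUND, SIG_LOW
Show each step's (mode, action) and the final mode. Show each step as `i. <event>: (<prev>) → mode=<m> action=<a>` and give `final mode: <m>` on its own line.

final mode: M_HALT

1. SIG_LOST: (M_NAV) → mode=M_NAV action=motors_off
2. SIG_FOUND: (M_NAV) → mode=M_PICK action=spin_ccw
3. SIG_LOW: (M_PICK) → mode=M_HALT action=spin_ccw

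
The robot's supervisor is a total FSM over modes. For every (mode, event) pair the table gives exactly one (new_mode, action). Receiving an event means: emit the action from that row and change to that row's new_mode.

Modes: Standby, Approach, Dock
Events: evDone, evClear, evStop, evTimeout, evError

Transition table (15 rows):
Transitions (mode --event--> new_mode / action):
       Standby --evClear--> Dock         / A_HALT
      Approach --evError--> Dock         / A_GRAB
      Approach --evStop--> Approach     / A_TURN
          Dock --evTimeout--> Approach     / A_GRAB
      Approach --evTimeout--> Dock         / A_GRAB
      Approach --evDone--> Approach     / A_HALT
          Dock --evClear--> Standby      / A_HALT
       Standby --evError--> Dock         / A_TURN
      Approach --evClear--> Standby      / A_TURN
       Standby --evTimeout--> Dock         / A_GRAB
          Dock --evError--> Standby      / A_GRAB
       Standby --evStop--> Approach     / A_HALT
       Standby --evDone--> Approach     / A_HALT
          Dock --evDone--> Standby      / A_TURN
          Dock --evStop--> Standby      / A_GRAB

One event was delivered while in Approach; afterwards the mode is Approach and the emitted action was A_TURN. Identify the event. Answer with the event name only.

evStop

try evDone: (Approach, evDone) → (Approach, A_HALT)
try evClear: (Approach, evClear) → (Standby, A_TURN)
try evStop: (Approach, evStop) → (Approach, A_TURN)  ← matches
try evTimeout: (Approach, evTimeout) → (Dock, A_GRAB)
try evError: (Approach, evError) → (Dock, A_GRAB)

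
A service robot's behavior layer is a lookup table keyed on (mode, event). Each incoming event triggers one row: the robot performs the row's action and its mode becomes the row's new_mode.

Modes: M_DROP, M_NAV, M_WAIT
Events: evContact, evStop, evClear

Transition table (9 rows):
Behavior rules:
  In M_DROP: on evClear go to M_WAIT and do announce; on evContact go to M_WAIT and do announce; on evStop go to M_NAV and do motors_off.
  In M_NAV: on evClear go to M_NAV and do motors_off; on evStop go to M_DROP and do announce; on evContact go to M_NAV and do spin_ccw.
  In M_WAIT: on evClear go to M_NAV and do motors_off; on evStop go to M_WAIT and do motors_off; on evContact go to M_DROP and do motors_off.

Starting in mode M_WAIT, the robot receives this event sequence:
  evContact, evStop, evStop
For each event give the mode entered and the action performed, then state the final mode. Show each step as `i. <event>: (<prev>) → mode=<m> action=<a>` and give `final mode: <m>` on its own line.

1. evContact: (M_WAIT) → mode=M_DROP action=motors_off
2. evStop: (M_DROP) → mode=M_NAV action=motors_off
3. evStop: (M_NAV) → mode=M_DROP action=announce

final mode: M_DROP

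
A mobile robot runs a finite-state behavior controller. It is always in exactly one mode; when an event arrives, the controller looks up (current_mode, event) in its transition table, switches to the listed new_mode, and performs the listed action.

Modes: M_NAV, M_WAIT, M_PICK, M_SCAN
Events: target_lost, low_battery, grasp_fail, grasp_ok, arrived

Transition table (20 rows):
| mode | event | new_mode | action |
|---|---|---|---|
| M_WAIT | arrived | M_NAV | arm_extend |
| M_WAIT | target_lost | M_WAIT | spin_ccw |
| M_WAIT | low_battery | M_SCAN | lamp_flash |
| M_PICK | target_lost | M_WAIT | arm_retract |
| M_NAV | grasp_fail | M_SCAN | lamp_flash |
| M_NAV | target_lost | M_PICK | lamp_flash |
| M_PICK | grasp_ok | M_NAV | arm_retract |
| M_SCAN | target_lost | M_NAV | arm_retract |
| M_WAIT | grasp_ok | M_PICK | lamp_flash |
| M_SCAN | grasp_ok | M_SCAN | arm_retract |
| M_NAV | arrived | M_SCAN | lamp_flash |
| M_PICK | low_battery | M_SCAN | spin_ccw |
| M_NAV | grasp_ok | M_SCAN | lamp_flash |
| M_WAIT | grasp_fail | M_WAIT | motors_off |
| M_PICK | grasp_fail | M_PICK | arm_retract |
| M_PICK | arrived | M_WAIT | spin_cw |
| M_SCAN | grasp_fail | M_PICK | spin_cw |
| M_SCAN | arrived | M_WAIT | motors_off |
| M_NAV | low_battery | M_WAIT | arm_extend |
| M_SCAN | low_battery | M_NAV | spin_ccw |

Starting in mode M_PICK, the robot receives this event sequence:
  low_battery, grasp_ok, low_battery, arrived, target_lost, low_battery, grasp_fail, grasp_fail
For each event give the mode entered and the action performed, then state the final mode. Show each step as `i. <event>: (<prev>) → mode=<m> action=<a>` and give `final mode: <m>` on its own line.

1. low_battery: (M_PICK) → mode=M_SCAN action=spin_ccw
2. grasp_ok: (M_SCAN) → mode=M_SCAN action=arm_retract
3. low_battery: (M_SCAN) → mode=M_NAV action=spin_ccw
4. arrived: (M_NAV) → mode=M_SCAN action=lamp_flash
5. target_lost: (M_SCAN) → mode=M_NAV action=arm_retract
6. low_battery: (M_NAV) → mode=M_WAIT action=arm_extend
7. grasp_fail: (M_WAIT) → mode=M_WAIT action=motors_off
8. grasp_fail: (M_WAIT) → mode=M_WAIT action=motors_off

final mode: M_WAIT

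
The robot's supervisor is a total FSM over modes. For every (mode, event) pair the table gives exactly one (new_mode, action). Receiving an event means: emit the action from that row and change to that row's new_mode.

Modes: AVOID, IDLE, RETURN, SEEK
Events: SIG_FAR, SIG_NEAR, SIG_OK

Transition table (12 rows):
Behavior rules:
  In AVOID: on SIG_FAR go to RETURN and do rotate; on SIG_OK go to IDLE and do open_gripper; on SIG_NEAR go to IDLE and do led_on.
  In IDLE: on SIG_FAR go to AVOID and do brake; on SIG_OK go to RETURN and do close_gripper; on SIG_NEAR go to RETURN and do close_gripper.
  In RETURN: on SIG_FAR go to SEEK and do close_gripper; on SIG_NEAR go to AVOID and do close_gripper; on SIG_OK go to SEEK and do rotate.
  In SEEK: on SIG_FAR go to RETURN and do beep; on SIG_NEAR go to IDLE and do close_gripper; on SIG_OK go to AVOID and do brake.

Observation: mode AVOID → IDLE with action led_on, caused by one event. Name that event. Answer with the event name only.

SIG_NEAR

try SIG_FAR: (AVOID, SIG_FAR) → (RETURN, rotate)
try SIG_NEAR: (AVOID, SIG_NEAR) → (IDLE, led_on)  ← matches
try SIG_OK: (AVOID, SIG_OK) → (IDLE, open_gripper)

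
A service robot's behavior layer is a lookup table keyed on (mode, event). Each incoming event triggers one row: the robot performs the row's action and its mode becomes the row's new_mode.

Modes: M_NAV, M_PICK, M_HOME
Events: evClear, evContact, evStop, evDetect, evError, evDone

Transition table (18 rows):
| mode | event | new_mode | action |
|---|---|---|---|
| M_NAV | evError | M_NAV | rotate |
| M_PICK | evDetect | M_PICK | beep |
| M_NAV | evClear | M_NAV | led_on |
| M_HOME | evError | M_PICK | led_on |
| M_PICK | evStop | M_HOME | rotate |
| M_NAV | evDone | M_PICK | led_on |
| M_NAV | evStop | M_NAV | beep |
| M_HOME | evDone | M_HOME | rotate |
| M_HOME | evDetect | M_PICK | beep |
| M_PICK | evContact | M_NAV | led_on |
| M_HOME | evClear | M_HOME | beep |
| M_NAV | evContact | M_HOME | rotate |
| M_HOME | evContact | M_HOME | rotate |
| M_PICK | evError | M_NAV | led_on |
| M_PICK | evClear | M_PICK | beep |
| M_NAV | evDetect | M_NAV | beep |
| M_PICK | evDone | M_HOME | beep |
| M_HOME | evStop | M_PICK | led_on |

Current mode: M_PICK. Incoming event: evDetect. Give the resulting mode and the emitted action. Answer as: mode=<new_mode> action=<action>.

current mode = M_PICK; filter table to that mode:
  (M_PICK, evDetect) → (M_PICK, beep)  ← event matches
  (M_PICK, evStop) → (M_HOME, rotate)
  (M_PICK, evContact) → (M_NAV, led_on)
  (M_PICK, evError) → (M_NAV, led_on)
  (M_PICK, evClear) → (M_PICK, beep)
  (M_PICK, evDone) → (M_HOME, beep)
event = evDetect selects (M_PICK, beep)

mode=M_PICK action=beep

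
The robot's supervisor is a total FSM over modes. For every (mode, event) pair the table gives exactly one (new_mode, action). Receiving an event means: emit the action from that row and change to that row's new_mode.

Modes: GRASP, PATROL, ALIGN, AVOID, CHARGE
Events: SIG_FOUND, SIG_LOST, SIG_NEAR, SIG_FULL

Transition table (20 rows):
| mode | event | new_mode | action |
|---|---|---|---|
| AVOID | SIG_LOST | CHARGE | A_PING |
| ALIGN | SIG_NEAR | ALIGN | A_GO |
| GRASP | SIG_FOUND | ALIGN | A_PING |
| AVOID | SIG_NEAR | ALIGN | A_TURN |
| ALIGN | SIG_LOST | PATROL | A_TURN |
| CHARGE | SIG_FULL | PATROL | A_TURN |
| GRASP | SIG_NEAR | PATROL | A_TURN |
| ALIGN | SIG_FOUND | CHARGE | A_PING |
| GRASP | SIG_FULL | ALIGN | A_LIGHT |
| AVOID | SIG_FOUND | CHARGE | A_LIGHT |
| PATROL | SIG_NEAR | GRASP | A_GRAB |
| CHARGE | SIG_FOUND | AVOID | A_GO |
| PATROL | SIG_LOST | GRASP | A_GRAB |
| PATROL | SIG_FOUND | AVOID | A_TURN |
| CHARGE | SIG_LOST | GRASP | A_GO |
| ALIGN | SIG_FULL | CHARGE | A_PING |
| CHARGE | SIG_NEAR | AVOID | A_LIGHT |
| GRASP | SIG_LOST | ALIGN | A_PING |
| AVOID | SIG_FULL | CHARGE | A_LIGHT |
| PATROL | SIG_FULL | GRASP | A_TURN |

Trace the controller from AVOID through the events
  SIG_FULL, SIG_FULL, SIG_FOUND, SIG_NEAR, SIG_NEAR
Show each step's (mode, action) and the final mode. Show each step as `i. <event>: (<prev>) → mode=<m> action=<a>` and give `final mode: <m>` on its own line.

final mode: ALIGN

1. SIG_FULL: (AVOID) → mode=CHARGE action=A_LIGHT
2. SIG_FULL: (CHARGE) → mode=PATROL action=A_TURN
3. SIG_FOUND: (PATROL) → mode=AVOID action=A_TURN
4. SIG_NEAR: (AVOID) → mode=ALIGN action=A_TURN
5. SIG_NEAR: (ALIGN) → mode=ALIGN action=A_GO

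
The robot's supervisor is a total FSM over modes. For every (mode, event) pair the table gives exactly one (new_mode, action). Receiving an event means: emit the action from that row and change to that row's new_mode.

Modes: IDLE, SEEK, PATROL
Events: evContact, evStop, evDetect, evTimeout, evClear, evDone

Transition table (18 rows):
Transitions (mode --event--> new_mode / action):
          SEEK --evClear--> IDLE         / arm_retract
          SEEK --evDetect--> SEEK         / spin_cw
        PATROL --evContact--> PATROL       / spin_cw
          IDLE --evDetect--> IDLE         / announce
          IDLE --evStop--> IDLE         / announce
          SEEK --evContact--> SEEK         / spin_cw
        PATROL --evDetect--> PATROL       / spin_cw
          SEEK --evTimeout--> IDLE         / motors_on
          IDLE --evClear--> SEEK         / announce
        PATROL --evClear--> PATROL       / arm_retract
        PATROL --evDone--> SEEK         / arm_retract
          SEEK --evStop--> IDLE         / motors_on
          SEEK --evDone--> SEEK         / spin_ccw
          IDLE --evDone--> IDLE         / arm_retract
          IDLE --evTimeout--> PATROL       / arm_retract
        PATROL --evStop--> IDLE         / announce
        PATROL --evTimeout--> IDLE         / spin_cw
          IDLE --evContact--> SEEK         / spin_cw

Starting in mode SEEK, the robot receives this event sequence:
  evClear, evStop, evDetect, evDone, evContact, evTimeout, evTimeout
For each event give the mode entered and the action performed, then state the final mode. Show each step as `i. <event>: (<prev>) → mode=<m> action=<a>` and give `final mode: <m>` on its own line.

1. evClear: (SEEK) → mode=IDLE action=arm_retract
2. evStop: (IDLE) → mode=IDLE action=announce
3. evDetect: (IDLE) → mode=IDLE action=announce
4. evDone: (IDLE) → mode=IDLE action=arm_retract
5. evContact: (IDLE) → mode=SEEK action=spin_cw
6. evTimeout: (SEEK) → mode=IDLE action=motors_on
7. evTimeout: (IDLE) → mode=PATROL action=arm_retract

final mode: PATROL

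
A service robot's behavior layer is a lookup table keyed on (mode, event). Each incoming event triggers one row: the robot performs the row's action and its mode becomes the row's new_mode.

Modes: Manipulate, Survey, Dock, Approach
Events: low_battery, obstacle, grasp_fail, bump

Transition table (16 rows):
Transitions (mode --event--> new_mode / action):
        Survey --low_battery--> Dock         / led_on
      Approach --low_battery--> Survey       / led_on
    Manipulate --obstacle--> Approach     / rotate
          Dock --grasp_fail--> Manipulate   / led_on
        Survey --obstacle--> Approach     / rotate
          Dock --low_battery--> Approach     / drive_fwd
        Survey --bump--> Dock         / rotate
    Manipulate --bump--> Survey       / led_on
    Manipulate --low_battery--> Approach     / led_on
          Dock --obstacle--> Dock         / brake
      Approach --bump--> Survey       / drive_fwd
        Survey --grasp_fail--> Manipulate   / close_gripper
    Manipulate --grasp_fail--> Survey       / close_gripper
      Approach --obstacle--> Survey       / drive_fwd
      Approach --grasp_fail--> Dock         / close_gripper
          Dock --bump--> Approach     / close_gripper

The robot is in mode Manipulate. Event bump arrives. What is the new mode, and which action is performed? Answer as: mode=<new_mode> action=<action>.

mode=Survey action=led_on

current mode = Manipulate; filter table to that mode:
  (Manipulate, obstacle) → (Approach, rotate)
  (Manipulate, bump) → (Survey, led_on)  ← event matches
  (Manipulate, low_battery) → (Approach, led_on)
  (Manipulate, grasp_fail) → (Survey, close_gripper)
event = bump selects (Survey, led_on)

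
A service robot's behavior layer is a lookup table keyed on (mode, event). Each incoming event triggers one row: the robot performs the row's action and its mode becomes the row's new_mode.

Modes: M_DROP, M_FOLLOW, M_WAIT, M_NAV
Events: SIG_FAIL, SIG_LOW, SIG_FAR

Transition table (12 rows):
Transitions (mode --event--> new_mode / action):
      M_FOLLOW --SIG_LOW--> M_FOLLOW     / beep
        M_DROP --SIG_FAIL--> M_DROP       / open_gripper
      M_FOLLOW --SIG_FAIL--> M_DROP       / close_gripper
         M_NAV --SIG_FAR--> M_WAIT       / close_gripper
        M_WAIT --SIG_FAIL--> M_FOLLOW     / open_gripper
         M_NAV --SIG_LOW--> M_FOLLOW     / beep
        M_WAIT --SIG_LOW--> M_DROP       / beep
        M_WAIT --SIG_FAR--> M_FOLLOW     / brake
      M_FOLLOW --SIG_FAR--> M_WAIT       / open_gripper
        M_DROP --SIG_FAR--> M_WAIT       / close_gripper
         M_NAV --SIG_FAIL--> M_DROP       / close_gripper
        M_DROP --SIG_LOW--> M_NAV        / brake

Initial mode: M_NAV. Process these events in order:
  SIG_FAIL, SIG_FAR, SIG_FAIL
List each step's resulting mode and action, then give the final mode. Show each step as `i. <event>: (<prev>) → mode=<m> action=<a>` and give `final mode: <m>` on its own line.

final mode: M_FOLLOW

1. SIG_FAIL: (M_NAV) → mode=M_DROP action=close_gripper
2. SIG_FAR: (M_DROP) → mode=M_WAIT action=close_gripper
3. SIG_FAIL: (M_WAIT) → mode=M_FOLLOW action=open_gripper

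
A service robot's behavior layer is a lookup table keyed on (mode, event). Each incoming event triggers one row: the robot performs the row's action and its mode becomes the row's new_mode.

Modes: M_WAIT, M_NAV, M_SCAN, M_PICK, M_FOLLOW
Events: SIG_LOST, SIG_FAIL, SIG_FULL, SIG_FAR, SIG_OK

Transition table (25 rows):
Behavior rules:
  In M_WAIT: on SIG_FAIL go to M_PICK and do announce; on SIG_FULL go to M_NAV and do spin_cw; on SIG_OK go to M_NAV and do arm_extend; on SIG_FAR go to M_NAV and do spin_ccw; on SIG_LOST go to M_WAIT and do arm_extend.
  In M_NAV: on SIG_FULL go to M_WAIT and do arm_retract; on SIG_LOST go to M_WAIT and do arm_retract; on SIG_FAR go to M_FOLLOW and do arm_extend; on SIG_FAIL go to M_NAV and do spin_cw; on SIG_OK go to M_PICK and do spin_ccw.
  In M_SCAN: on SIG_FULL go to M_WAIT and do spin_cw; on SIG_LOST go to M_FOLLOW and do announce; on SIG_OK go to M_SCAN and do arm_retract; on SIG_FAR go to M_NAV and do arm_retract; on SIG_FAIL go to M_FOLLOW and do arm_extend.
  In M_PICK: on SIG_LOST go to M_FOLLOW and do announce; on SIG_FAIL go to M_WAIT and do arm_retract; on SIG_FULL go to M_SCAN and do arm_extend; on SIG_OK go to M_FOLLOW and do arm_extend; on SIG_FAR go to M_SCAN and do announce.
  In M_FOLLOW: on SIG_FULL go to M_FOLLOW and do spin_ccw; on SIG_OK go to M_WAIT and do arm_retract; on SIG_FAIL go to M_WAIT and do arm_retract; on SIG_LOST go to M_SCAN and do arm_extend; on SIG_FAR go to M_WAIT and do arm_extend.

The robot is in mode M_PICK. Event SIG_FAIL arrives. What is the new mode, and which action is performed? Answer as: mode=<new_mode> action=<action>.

current mode = M_PICK; filter table to that mode:
  (M_PICK, SIG_LOST) → (M_FOLLOW, announce)
  (M_PICK, SIG_FAIL) → (M_WAIT, arm_retract)  ← event matches
  (M_PICK, SIG_FULL) → (M_SCAN, arm_extend)
  (M_PICK, SIG_OK) → (M_FOLLOW, arm_extend)
  (M_PICK, SIG_FAR) → (M_SCAN, announce)
event = SIG_FAIL selects (M_WAIT, arm_retract)

mode=M_WAIT action=arm_retract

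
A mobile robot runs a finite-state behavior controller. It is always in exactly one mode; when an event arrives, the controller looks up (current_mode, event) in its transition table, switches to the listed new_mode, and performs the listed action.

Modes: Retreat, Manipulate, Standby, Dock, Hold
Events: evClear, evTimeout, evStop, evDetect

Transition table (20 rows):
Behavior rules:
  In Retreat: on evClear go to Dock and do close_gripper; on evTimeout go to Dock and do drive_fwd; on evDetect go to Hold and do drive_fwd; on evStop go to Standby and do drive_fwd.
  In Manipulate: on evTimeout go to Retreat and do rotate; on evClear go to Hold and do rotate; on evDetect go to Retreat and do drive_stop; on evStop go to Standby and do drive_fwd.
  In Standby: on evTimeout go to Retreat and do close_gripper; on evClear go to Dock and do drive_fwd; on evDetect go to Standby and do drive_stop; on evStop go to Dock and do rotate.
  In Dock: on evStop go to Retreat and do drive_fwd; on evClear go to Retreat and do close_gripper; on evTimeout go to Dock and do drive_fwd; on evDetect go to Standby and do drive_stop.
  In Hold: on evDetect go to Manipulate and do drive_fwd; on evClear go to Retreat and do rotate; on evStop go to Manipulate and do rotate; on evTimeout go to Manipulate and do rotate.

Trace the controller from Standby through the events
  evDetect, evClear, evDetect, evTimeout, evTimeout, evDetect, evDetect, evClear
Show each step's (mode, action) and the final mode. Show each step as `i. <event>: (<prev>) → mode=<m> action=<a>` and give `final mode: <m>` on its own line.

1. evDetect: (Standby) → mode=Standby action=drive_stop
2. evClear: (Standby) → mode=Dock action=drive_fwd
3. evDetect: (Dock) → mode=Standby action=drive_stop
4. evTimeout: (Standby) → mode=Retreat action=close_gripper
5. evTimeout: (Retreat) → mode=Dock action=drive_fwd
6. evDetect: (Dock) → mode=Standby action=drive_stop
7. evDetect: (Standby) → mode=Standby action=drive_stop
8. evClear: (Standby) → mode=Dock action=drive_fwd

final mode: Dock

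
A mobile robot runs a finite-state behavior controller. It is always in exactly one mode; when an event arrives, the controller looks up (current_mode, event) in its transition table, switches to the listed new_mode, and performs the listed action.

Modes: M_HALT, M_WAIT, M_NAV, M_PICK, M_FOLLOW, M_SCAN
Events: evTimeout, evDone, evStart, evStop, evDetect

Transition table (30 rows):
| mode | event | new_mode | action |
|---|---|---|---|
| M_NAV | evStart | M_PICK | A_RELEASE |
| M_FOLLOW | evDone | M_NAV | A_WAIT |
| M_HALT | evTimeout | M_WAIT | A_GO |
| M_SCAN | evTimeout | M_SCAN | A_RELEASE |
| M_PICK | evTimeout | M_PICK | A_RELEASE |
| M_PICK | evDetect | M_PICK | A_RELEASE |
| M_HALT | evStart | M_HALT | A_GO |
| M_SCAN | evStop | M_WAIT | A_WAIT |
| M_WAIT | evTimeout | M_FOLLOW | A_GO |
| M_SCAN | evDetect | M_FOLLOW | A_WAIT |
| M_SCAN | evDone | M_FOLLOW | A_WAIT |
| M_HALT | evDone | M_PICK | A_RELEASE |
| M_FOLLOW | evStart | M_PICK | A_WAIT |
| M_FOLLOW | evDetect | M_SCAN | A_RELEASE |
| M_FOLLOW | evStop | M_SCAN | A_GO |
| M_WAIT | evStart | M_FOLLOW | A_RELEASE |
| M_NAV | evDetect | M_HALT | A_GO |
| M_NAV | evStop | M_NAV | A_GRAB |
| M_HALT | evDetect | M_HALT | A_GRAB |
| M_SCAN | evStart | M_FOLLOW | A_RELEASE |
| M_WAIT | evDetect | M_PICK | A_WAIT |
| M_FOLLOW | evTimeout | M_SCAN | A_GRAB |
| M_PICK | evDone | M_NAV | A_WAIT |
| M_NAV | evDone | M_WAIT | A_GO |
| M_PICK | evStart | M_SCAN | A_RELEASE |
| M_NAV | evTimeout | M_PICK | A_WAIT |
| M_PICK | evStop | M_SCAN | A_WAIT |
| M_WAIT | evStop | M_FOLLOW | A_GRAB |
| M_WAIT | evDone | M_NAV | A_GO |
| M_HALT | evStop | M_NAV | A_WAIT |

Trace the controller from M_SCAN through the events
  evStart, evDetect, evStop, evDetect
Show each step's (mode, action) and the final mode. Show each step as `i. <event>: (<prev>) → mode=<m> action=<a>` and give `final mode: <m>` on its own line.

final mode: M_PICK

1. evStart: (M_SCAN) → mode=M_FOLLOW action=A_RELEASE
2. evDetect: (M_FOLLOW) → mode=M_SCAN action=A_RELEASE
3. evStop: (M_SCAN) → mode=M_WAIT action=A_WAIT
4. evDetect: (M_WAIT) → mode=M_PICK action=A_WAIT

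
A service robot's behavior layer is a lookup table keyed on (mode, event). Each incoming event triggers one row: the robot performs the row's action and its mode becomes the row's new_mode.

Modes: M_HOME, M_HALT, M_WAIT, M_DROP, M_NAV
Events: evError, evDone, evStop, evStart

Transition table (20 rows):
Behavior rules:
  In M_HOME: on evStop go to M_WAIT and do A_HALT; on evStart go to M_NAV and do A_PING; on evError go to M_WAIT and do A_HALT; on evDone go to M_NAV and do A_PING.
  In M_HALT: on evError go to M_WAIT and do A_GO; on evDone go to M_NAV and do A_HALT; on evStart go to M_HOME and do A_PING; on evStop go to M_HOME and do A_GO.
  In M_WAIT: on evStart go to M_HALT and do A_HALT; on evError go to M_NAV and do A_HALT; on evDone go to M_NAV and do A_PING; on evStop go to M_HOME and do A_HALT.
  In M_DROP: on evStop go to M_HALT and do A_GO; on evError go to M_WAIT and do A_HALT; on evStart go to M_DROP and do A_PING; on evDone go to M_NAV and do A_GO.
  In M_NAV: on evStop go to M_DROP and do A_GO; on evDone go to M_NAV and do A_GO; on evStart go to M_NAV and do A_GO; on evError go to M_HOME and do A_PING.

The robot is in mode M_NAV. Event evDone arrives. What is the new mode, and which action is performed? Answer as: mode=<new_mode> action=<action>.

mode=M_NAV action=A_GO

current mode = M_NAV; filter table to that mode:
  (M_NAV, evStop) → (M_DROP, A_GO)
  (M_NAV, evDone) → (M_NAV, A_GO)  ← event matches
  (M_NAV, evStart) → (M_NAV, A_GO)
  (M_NAV, evError) → (M_HOME, A_PING)
event = evDone selects (M_NAV, A_GO)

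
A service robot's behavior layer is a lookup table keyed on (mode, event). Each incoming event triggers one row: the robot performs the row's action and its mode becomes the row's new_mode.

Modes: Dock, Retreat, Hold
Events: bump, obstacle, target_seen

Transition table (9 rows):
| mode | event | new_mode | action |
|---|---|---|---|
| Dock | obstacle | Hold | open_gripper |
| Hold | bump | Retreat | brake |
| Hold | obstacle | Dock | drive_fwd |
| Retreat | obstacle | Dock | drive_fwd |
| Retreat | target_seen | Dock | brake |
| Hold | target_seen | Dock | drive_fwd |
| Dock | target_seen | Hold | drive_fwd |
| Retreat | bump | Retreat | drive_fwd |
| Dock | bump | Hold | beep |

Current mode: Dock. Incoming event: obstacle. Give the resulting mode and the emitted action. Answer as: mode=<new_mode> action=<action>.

mode=Hold action=open_gripper

current mode = Dock; filter table to that mode:
  (Dock, obstacle) → (Hold, open_gripper)  ← event matches
  (Dock, target_seen) → (Hold, drive_fwd)
  (Dock, bump) → (Hold, beep)
event = obstacle selects (Hold, open_gripper)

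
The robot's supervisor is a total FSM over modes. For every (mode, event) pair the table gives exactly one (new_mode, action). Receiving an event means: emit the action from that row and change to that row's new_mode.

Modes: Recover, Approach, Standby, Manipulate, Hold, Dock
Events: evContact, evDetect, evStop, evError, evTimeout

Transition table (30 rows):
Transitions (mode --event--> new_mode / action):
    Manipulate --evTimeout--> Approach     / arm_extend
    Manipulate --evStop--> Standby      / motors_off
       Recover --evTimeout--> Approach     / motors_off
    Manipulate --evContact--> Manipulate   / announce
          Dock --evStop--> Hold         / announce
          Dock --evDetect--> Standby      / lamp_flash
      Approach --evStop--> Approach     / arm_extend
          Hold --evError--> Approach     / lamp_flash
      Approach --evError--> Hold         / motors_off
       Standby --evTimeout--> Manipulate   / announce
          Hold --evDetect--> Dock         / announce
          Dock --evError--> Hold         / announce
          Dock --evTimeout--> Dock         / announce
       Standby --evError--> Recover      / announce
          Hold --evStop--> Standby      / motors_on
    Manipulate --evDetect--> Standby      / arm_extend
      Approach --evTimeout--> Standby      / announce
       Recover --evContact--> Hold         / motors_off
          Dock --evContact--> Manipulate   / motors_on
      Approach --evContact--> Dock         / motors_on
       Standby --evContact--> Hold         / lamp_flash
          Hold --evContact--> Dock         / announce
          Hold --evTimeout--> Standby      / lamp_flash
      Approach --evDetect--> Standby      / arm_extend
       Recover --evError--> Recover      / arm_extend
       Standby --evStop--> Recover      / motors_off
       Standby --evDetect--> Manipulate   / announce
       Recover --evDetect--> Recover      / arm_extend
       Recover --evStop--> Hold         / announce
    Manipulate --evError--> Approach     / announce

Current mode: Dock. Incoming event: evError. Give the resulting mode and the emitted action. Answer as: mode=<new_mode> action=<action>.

current mode = Dock; filter table to that mode:
  (Dock, evStop) → (Hold, announce)
  (Dock, evDetect) → (Standby, lamp_flash)
  (Dock, evError) → (Hold, announce)  ← event matches
  (Dock, evTimeout) → (Dock, announce)
  (Dock, evContact) → (Manipulate, motors_on)
event = evError selects (Hold, announce)

mode=Hold action=announce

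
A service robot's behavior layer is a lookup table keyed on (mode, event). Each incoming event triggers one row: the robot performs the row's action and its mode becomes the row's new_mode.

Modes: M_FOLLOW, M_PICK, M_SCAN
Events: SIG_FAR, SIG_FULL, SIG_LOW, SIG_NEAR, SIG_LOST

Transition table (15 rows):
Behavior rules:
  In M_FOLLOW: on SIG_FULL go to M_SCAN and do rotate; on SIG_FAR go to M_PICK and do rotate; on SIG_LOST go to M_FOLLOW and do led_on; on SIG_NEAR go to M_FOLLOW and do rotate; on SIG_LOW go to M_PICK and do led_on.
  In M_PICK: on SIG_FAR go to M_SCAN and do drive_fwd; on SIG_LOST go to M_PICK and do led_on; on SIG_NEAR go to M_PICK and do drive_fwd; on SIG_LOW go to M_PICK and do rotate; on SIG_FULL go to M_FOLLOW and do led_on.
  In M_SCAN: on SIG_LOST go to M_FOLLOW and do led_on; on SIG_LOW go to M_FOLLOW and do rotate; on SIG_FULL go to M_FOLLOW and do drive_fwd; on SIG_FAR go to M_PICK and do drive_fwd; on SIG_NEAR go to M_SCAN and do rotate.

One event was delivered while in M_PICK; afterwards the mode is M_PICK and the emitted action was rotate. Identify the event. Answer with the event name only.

SIG_LOW

try SIG_FAR: (M_PICK, SIG_FAR) → (M_SCAN, drive_fwd)
try SIG_FULL: (M_PICK, SIG_FULL) → (M_FOLLOW, led_on)
try SIG_LOW: (M_PICK, SIG_LOW) → (M_PICK, rotate)  ← matches
try SIG_NEAR: (M_PICK, SIG_NEAR) → (M_PICK, drive_fwd)
try SIG_LOST: (M_PICK, SIG_LOST) → (M_PICK, led_on)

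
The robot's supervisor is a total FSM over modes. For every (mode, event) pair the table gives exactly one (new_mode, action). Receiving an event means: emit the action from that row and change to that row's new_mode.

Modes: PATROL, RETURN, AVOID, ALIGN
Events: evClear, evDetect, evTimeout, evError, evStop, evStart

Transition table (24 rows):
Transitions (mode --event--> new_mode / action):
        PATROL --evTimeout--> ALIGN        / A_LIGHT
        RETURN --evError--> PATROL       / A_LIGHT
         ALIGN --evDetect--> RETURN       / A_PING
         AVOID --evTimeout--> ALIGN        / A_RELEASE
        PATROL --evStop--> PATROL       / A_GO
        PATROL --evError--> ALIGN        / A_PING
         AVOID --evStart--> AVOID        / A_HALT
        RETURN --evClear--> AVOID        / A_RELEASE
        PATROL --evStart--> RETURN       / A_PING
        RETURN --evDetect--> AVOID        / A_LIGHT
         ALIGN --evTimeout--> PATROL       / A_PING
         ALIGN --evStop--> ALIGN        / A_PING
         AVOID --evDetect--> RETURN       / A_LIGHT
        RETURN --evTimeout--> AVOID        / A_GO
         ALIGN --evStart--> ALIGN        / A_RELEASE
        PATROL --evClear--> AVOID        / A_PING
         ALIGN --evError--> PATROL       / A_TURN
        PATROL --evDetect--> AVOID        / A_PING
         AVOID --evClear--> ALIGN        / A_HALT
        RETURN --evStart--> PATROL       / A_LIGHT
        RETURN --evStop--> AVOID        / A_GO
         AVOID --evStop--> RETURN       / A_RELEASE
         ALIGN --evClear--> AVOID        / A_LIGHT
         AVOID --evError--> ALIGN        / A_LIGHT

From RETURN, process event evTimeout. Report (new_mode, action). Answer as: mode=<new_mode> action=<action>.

mode=AVOID action=A_GO

current mode = RETURN; filter table to that mode:
  (RETURN, evError) → (PATROL, A_LIGHT)
  (RETURN, evClear) → (AVOID, A_RELEASE)
  (RETURN, evDetect) → (AVOID, A_LIGHT)
  (RETURN, evTimeout) → (AVOID, A_GO)  ← event matches
  (RETURN, evStart) → (PATROL, A_LIGHT)
  (RETURN, evStop) → (AVOID, A_GO)
event = evTimeout selects (AVOID, A_GO)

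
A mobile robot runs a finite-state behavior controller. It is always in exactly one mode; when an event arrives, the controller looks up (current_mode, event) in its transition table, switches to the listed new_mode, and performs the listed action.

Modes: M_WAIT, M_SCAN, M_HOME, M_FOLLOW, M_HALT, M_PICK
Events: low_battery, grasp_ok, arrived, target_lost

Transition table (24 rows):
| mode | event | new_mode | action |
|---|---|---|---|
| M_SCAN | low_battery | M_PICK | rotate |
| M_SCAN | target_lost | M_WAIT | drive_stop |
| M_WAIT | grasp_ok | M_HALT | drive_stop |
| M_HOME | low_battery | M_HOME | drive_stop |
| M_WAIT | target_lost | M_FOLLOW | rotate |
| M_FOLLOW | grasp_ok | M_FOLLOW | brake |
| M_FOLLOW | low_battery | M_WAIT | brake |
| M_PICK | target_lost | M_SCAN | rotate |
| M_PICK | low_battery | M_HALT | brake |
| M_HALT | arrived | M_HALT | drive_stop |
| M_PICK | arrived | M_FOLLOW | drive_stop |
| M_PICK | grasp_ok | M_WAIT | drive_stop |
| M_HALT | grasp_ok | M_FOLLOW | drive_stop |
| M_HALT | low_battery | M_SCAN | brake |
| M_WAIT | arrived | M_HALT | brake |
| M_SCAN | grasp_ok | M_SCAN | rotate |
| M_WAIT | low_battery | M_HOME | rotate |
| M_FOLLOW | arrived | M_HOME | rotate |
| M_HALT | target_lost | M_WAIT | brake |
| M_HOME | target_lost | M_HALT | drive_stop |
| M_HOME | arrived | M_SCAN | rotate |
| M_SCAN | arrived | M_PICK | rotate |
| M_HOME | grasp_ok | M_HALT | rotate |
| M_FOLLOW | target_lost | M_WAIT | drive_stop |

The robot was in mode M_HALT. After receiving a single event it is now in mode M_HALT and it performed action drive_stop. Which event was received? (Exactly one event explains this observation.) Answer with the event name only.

arrived

try low_battery: (M_HALT, low_battery) → (M_SCAN, brake)
try grasp_ok: (M_HALT, grasp_ok) → (M_FOLLOW, drive_stop)
try arrived: (M_HALT, arrived) → (M_HALT, drive_stop)  ← matches
try target_lost: (M_HALT, target_lost) → (M_WAIT, brake)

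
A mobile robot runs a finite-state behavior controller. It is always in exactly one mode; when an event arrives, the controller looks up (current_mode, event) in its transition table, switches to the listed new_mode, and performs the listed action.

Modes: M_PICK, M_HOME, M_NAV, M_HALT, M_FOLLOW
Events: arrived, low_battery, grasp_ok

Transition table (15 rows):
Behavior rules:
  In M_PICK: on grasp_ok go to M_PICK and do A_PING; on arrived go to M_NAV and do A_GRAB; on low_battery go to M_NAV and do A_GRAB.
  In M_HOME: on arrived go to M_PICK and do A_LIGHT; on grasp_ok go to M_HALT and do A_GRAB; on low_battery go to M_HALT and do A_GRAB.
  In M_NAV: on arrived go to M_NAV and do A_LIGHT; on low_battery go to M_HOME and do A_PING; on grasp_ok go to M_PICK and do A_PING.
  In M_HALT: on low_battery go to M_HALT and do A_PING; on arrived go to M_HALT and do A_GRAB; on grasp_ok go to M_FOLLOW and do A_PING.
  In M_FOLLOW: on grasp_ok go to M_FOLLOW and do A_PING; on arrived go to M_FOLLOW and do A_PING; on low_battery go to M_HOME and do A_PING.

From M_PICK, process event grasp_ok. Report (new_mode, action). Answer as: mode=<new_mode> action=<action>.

mode=M_PICK action=A_PING

current mode = M_PICK; filter table to that mode:
  (M_PICK, grasp_ok) → (M_PICK, A_PING)  ← event matches
  (M_PICK, arrived) → (M_NAV, A_GRAB)
  (M_PICK, low_battery) → (M_NAV, A_GRAB)
event = grasp_ok selects (M_PICK, A_PING)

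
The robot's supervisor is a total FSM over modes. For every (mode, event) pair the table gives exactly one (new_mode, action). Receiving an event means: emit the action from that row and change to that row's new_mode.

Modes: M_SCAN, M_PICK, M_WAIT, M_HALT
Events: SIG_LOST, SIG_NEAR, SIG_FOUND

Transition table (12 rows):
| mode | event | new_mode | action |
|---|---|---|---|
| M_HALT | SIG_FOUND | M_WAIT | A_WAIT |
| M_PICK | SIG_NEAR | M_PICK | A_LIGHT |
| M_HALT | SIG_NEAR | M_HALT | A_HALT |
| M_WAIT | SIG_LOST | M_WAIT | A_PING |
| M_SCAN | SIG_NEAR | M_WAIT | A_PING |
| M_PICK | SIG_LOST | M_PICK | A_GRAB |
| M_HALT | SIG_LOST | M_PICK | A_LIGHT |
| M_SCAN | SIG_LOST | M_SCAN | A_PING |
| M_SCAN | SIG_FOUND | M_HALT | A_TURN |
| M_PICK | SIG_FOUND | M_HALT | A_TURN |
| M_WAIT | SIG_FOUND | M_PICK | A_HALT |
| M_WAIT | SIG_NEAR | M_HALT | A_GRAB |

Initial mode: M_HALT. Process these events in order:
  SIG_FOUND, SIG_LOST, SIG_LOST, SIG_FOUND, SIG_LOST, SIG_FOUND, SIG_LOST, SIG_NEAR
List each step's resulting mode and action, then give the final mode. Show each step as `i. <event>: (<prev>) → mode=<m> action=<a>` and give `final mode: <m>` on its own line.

1. SIG_FOUND: (M_HALT) → mode=M_WAIT action=A_WAIT
2. SIG_LOST: (M_WAIT) → mode=M_WAIT action=A_PING
3. SIG_LOST: (M_WAIT) → mode=M_WAIT action=A_PING
4. SIG_FOUND: (M_WAIT) → mode=M_PICK action=A_HALT
5. SIG_LOST: (M_PICK) → mode=M_PICK action=A_GRAB
6. SIG_FOUND: (M_PICK) → mode=M_HALT action=A_TURN
7. SIG_LOST: (M_HALT) → mode=M_PICK action=A_LIGHT
8. SIG_NEAR: (M_PICK) → mode=M_PICK action=A_LIGHT

final mode: M_PICK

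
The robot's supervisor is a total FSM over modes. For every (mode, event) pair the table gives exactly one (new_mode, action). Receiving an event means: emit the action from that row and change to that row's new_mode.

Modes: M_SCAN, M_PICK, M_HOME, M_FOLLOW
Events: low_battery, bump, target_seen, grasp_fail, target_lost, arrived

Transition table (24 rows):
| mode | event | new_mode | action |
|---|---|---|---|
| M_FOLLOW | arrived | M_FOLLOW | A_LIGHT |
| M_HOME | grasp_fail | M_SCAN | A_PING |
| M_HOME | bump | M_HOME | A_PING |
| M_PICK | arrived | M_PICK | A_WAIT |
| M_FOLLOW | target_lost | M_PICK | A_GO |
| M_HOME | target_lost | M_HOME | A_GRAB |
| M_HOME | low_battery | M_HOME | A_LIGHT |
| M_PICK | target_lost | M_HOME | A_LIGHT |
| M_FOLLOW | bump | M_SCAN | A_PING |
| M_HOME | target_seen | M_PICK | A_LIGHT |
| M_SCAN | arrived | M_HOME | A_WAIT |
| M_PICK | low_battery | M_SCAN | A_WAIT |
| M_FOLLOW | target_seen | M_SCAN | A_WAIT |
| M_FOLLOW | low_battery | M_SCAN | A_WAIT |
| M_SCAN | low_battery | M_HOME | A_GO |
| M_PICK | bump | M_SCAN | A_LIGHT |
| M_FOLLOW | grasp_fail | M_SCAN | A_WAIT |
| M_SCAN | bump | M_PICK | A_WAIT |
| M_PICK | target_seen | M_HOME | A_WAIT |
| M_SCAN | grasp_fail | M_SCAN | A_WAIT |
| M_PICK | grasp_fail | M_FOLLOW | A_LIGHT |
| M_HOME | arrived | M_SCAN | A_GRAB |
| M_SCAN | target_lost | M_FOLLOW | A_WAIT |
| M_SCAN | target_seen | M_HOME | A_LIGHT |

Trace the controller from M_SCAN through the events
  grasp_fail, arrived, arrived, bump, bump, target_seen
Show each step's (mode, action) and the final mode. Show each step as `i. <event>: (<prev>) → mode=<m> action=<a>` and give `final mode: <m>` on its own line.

final mode: M_HOME

1. grasp_fail: (M_SCAN) → mode=M_SCAN action=A_WAIT
2. arrived: (M_SCAN) → mode=M_HOME action=A_WAIT
3. arrived: (M_HOME) → mode=M_SCAN action=A_GRAB
4. bump: (M_SCAN) → mode=M_PICK action=A_WAIT
5. bump: (M_PICK) → mode=M_SCAN action=A_LIGHT
6. target_seen: (M_SCAN) → mode=M_HOME action=A_LIGHT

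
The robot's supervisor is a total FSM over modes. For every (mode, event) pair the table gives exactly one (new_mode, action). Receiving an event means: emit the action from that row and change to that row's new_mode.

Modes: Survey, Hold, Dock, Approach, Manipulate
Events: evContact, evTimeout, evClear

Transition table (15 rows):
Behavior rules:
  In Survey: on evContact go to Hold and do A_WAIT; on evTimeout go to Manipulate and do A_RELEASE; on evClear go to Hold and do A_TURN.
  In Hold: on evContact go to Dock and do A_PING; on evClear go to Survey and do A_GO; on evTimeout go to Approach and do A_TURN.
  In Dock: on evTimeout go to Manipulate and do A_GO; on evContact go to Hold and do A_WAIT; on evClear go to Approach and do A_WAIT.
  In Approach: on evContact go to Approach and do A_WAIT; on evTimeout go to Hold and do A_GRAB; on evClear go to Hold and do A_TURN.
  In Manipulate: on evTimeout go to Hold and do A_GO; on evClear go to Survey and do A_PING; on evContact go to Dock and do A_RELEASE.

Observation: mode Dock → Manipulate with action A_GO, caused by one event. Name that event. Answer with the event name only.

try evContact: (Dock, evContact) → (Hold, A_WAIT)
try evTimeout: (Dock, evTimeout) → (Manipulate, A_GO)  ← matches
try evClear: (Dock, evClear) → (Approach, A_WAIT)

evTimeout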